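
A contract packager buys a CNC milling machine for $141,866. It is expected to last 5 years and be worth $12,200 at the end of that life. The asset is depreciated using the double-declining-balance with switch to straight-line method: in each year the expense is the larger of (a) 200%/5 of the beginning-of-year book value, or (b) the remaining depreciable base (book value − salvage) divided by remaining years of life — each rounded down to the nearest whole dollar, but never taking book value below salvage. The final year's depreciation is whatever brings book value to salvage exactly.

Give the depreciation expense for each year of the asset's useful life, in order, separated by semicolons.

$56,746; $34,048; $20,428; $12,257; $6,187

Depreciable base = $141,866 − $12,200 = $129,666.
Year 1: DB = ⌊$141,866 × 200%/5⌋ = $56,746; SL = ⌊$129,666/5⌋ = $25,933 → take DB $56,746. Book value $85,120.
Year 2: DB = ⌊$85,120 × 200%/5⌋ = $34,048; SL = ⌊$72,920/4⌋ = $18,230 → take DB $34,048. Book value $51,072.
Year 3: DB = ⌊$51,072 × 200%/5⌋ = $20,428; SL = ⌊$38,872/3⌋ = $12,957 → take DB $20,428. Book value $30,644.
Year 4: DB = ⌊$30,644 × 200%/5⌋ = $12,257; SL = ⌊$18,444/2⌋ = $9,222 → take DB $12,257. Book value $18,387.
Year 5 (final): $18,387 − $12,200 = $6,187. Book value $12,200.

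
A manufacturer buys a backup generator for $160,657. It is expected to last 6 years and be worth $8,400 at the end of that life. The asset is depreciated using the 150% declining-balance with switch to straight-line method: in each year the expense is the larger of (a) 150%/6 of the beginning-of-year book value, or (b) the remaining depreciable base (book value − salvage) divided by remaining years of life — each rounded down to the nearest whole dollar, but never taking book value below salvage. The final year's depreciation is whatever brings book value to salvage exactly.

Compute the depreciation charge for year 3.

$22,592

Depreciable base = $160,657 − $8,400 = $152,257.
Year 1: DB = ⌊$160,657 × 150%/6⌋ = $40,164; SL = ⌊$152,257/6⌋ = $25,376 → take DB $40,164. Book value $120,493.
Year 2: DB = ⌊$120,493 × 150%/6⌋ = $30,123; SL = ⌊$112,093/5⌋ = $22,418 → take DB $30,123. Book value $90,370.
Year 3: DB = ⌊$90,370 × 150%/6⌋ = $22,592; SL = ⌊$81,970/4⌋ = $20,492 → take DB $22,592. Book value $67,778.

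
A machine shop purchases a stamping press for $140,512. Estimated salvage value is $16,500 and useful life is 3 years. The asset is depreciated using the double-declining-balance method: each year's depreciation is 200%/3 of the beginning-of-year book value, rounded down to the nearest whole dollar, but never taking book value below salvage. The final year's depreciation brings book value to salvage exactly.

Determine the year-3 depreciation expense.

Depreciable base = $140,512 − $16,500 = $124,012.
Year 1: ⌊$140,512 × 200%/3⌋ = $93,674. Book value $46,838.
Year 2: ⌊$46,838 × 200%/3⌋ = $31,225, capped at $30,338. Book value $16,500.
Year 3 (final): $16,500 − $16,500 = $0. Book value $16,500.

$0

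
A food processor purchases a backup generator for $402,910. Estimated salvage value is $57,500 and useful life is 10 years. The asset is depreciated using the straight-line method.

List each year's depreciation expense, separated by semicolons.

$34,541; $34,541; $34,541; $34,541; $34,541; $34,541; $34,541; $34,541; $34,541; $34,541

Depreciable base = $402,910 − $57,500 = $345,410.
Annual expense = $345,410 / 10 = $34,541.
End of year 1: book value $368,369.
End of year 2: book value $333,828.
End of year 3: book value $299,287.
End of year 4: book value $264,746.
End of year 5: book value $230,205.
End of year 6: book value $195,664.
End of year 7: book value $161,123.
End of year 8: book value $126,582.
End of year 9: book value $92,041.
End of year 10: book value $57,500.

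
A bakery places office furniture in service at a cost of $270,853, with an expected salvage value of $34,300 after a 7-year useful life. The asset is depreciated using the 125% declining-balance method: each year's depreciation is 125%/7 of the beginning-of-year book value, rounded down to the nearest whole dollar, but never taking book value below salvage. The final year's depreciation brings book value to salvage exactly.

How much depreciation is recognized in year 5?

$22,020

Depreciable base = $270,853 − $34,300 = $236,553.
Year 1: ⌊$270,853 × 125%/7⌋ = $48,366. Book value $222,487.
Year 2: ⌊$222,487 × 125%/7⌋ = $39,729. Book value $182,758.
Year 3: ⌊$182,758 × 125%/7⌋ = $32,635. Book value $150,123.
Year 4: ⌊$150,123 × 125%/7⌋ = $26,807. Book value $123,316.
Year 5: ⌊$123,316 × 125%/7⌋ = $22,020. Book value $101,296.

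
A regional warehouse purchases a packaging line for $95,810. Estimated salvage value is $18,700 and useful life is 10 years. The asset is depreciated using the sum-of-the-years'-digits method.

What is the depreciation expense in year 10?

Depreciable base = $95,810 − $18,700 = $77,110.
Sum of the years' digits = 10+9+8+7+6+5+4+3+2+1 = 55.
Year 1: $77,110 × 10/55 = $14,020. Book value $81,790.
Year 2: $77,110 × 9/55 = $12,618. Book value $69,172.
Year 3: $77,110 × 8/55 = $11,216. Book value $57,956.
Year 4: $77,110 × 7/55 = $9,814. Book value $48,142.
Year 5: $77,110 × 6/55 = $8,412. Book value $39,730.
Year 6: $77,110 × 5/55 = $7,010. Book value $32,720.
Year 7: $77,110 × 4/55 = $5,608. Book value $27,112.
Year 8: $77,110 × 3/55 = $4,206. Book value $22,906.
Year 9: $77,110 × 2/55 = $2,804. Book value $20,102.
Year 10: $77,110 × 1/55 = $1,402. Book value $18,700.

$1,402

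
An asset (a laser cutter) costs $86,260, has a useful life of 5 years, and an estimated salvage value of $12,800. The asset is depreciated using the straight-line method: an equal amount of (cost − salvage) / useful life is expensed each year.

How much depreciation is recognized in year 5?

Depreciable base = $86,260 − $12,800 = $73,460.
Annual expense = $73,460 / 5 = $14,692.

$14,692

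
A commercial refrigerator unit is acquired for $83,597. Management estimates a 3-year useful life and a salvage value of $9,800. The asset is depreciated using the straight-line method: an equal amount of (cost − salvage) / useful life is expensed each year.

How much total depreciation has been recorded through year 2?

$49,198

Depreciable base = $83,597 − $9,800 = $73,797.
Annual expense = $73,797 / 3 = $24,599.
End of year 1: book value $58,998.
End of year 2: book value $34,399.
Accumulated through year 2 = $83,597 − $34,399 = $49,198.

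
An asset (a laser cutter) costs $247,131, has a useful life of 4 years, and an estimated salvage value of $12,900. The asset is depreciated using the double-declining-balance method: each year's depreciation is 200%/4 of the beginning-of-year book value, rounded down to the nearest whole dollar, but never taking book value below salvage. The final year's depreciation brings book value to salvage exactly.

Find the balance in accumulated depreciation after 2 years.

Depreciable base = $247,131 − $12,900 = $234,231.
Year 1: ⌊$247,131 × 200%/4⌋ = $123,565. Book value $123,566.
Year 2: ⌊$123,566 × 200%/4⌋ = $61,783. Book value $61,783.
Accumulated through year 2 = $247,131 − $61,783 = $185,348.

$185,348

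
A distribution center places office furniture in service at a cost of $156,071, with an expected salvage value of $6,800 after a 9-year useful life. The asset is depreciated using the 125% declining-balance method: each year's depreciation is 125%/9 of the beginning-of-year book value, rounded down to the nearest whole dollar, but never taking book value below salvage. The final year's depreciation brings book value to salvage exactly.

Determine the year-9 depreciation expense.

Depreciable base = $156,071 − $6,800 = $149,271.
Year 1: ⌊$156,071 × 125%/9⌋ = $21,676. Book value $134,395.
Year 2: ⌊$134,395 × 125%/9⌋ = $18,665. Book value $115,730.
Year 3: ⌊$115,730 × 125%/9⌋ = $16,073. Book value $99,657.
Year 4: ⌊$99,657 × 125%/9⌋ = $13,841. Book value $85,816.
Year 5: ⌊$85,816 × 125%/9⌋ = $11,918. Book value $73,898.
Year 6: ⌊$73,898 × 125%/9⌋ = $10,263. Book value $63,635.
Year 7: ⌊$63,635 × 125%/9⌋ = $8,838. Book value $54,797.
Year 8: ⌊$54,797 × 125%/9⌋ = $7,610. Book value $47,187.
Year 9 (final): $47,187 − $6,800 = $40,387. Book value $6,800.

$40,387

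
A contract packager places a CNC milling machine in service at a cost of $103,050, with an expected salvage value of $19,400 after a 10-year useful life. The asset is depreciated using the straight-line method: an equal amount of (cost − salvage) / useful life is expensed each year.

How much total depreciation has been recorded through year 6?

Depreciable base = $103,050 − $19,400 = $83,650.
Annual expense = $83,650 / 10 = $8,365.
End of year 1: book value $94,685.
End of year 2: book value $86,320.
End of year 3: book value $77,955.
End of year 4: book value $69,590.
End of year 5: book value $61,225.
End of year 6: book value $52,860.
Accumulated through year 6 = $103,050 − $52,860 = $50,190.

$50,190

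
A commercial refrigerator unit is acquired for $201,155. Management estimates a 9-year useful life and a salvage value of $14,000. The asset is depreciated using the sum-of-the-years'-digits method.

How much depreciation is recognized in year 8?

$8,318

Depreciable base = $201,155 − $14,000 = $187,155.
Sum of the years' digits = 9+8+7+6+5+4+3+2+1 = 45.
Year 1: $187,155 × 9/45 = $37,431. Book value $163,724.
Year 2: $187,155 × 8/45 = $33,272. Book value $130,452.
Year 3: $187,155 × 7/45 = $29,113. Book value $101,339.
Year 4: $187,155 × 6/45 = $24,954. Book value $76,385.
Year 5: $187,155 × 5/45 = $20,795. Book value $55,590.
Year 6: $187,155 × 4/45 = $16,636. Book value $38,954.
Year 7: $187,155 × 3/45 = $12,477. Book value $26,477.
Year 8: $187,155 × 2/45 = $8,318. Book value $18,159.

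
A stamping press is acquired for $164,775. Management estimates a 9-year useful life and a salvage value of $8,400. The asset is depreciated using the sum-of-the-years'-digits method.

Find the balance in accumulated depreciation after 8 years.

Depreciable base = $164,775 − $8,400 = $156,375.
Sum of the years' digits = 9+8+7+6+5+4+3+2+1 = 45.
Year 1: $156,375 × 9/45 = $31,275. Book value $133,500.
Year 2: $156,375 × 8/45 = $27,800. Book value $105,700.
Year 3: $156,375 × 7/45 = $24,325. Book value $81,375.
Year 4: $156,375 × 6/45 = $20,850. Book value $60,525.
Year 5: $156,375 × 5/45 = $17,375. Book value $43,150.
Year 6: $156,375 × 4/45 = $13,900. Book value $29,250.
Year 7: $156,375 × 3/45 = $10,425. Book value $18,825.
Year 8: $156,375 × 2/45 = $6,950. Book value $11,875.
Accumulated through year 8 = $164,775 − $11,875 = $152,900.

$152,900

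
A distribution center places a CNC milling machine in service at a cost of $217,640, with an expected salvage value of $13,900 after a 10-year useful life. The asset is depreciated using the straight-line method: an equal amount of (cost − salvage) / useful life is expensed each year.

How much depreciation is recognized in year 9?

Depreciable base = $217,640 − $13,900 = $203,740.
Annual expense = $203,740 / 10 = $20,374.

$20,374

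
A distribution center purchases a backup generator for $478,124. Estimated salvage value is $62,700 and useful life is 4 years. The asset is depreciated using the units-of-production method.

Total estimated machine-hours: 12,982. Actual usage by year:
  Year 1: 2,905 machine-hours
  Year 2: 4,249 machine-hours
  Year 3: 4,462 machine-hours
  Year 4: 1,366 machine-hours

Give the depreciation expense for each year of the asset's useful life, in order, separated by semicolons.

Depreciable base = $478,124 − $62,700 = $415,424.
Rate = $415,424 / 12,982 machine-hours = $32 per machine-hour.
Year 1: 2,905 × $32 = $92,960. Book value $385,164.
Year 2: 4,249 × $32 = $135,968. Book value $249,196.
Year 3: 4,462 × $32 = $142,784. Book value $106,412.
Year 4: 1,366 × $32 = $43,712. Book value $62,700.

$92,960; $135,968; $142,784; $43,712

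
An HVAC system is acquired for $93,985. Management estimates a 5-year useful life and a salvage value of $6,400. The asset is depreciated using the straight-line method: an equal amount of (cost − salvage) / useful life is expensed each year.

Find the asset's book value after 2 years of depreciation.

$58,951

Depreciable base = $93,985 − $6,400 = $87,585.
Annual expense = $87,585 / 5 = $17,517.
End of year 1: book value $76,468.
End of year 2: book value $58,951.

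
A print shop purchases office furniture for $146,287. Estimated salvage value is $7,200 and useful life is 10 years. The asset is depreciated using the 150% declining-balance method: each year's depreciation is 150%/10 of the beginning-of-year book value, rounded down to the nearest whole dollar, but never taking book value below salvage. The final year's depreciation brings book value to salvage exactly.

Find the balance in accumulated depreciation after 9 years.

$112,402

Depreciable base = $146,287 − $7,200 = $139,087.
Year 1: ⌊$146,287 × 150%/10⌋ = $21,943. Book value $124,344.
Year 2: ⌊$124,344 × 150%/10⌋ = $18,651. Book value $105,693.
Year 3: ⌊$105,693 × 150%/10⌋ = $15,853. Book value $89,840.
Year 4: ⌊$89,840 × 150%/10⌋ = $13,476. Book value $76,364.
Year 5: ⌊$76,364 × 150%/10⌋ = $11,454. Book value $64,910.
Year 6: ⌊$64,910 × 150%/10⌋ = $9,736. Book value $55,174.
Year 7: ⌊$55,174 × 150%/10⌋ = $8,276. Book value $46,898.
Year 8: ⌊$46,898 × 150%/10⌋ = $7,034. Book value $39,864.
Year 9: ⌊$39,864 × 150%/10⌋ = $5,979. Book value $33,885.
Accumulated through year 9 = $146,287 − $33,885 = $112,402.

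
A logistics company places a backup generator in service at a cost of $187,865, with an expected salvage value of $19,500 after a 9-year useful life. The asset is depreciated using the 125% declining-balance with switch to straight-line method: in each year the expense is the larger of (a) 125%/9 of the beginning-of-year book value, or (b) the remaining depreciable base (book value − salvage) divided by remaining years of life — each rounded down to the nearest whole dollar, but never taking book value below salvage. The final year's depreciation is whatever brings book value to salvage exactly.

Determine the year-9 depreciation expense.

$16,743

Depreciable base = $187,865 − $19,500 = $168,365.
Year 1: DB = ⌊$187,865 × 125%/9⌋ = $26,092; SL = ⌊$168,365/9⌋ = $18,707 → take DB $26,092. Book value $161,773.
Year 2: DB = ⌊$161,773 × 125%/9⌋ = $22,468; SL = ⌊$142,273/8⌋ = $17,784 → take DB $22,468. Book value $139,305.
Year 3: DB = ⌊$139,305 × 125%/9⌋ = $19,347; SL = ⌊$119,805/7⌋ = $17,115 → take DB $19,347. Book value $119,958.
Year 4: DB = ⌊$119,958 × 125%/9⌋ = $16,660; SL = ⌊$100,458/6⌋ = $16,743 → take SL $16,743. Book value $103,215.
Year 5: DB = ⌊$103,215 × 125%/9⌋ = $14,335; SL = ⌊$83,715/5⌋ = $16,743 → take SL $16,743. Book value $86,472.
Year 6: DB = ⌊$86,472 × 125%/9⌋ = $12,010; SL = ⌊$66,972/4⌋ = $16,743 → take SL $16,743. Book value $69,729.
Year 7: DB = ⌊$69,729 × 125%/9⌋ = $9,684; SL = ⌊$50,229/3⌋ = $16,743 → take SL $16,743. Book value $52,986.
Year 8: DB = ⌊$52,986 × 125%/9⌋ = $7,359; SL = ⌊$33,486/2⌋ = $16,743 → take SL $16,743. Book value $36,243.
Year 9 (final): $36,243 − $19,500 = $16,743. Book value $19,500.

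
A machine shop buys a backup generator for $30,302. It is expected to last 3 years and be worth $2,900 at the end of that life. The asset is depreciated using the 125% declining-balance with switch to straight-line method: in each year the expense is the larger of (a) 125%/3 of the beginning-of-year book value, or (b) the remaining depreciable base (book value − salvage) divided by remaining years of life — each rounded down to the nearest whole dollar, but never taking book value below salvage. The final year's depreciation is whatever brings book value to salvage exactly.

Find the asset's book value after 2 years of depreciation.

Depreciable base = $30,302 − $2,900 = $27,402.
Year 1: DB = ⌊$30,302 × 125%/3⌋ = $12,625; SL = ⌊$27,402/3⌋ = $9,134 → take DB $12,625. Book value $17,677.
Year 2: DB = ⌊$17,677 × 125%/3⌋ = $7,365; SL = ⌊$14,777/2⌋ = $7,388 → take SL $7,388. Book value $10,289.

$10,289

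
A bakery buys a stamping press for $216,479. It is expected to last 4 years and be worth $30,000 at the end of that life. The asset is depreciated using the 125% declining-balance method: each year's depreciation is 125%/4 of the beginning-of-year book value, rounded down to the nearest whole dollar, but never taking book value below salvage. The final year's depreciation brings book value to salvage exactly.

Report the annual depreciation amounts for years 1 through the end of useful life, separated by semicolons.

Depreciable base = $216,479 − $30,000 = $186,479.
Year 1: ⌊$216,479 × 125%/4⌋ = $67,649. Book value $148,830.
Year 2: ⌊$148,830 × 125%/4⌋ = $46,509. Book value $102,321.
Year 3: ⌊$102,321 × 125%/4⌋ = $31,975. Book value $70,346.
Year 4 (final): $70,346 − $30,000 = $40,346. Book value $30,000.

$67,649; $46,509; $31,975; $40,346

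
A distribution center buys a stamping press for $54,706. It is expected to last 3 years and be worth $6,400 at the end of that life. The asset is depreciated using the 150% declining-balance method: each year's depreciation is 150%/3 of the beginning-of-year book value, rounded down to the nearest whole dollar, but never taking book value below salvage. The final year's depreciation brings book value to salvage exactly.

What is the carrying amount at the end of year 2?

$13,677

Depreciable base = $54,706 − $6,400 = $48,306.
Year 1: ⌊$54,706 × 150%/3⌋ = $27,353. Book value $27,353.
Year 2: ⌊$27,353 × 150%/3⌋ = $13,676. Book value $13,677.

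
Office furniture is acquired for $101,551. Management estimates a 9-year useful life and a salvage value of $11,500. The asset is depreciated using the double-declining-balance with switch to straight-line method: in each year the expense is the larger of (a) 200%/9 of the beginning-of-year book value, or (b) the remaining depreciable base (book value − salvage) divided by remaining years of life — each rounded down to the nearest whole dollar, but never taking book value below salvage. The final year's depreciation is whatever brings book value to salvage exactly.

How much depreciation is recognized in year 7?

Depreciable base = $101,551 − $11,500 = $90,051.
Year 1: DB = ⌊$101,551 × 200%/9⌋ = $22,566; SL = ⌊$90,051/9⌋ = $10,005 → take DB $22,566. Book value $78,985.
Year 2: DB = ⌊$78,985 × 200%/9⌋ = $17,552; SL = ⌊$67,485/8⌋ = $8,435 → take DB $17,552. Book value $61,433.
Year 3: DB = ⌊$61,433 × 200%/9⌋ = $13,651; SL = ⌊$49,933/7⌋ = $7,133 → take DB $13,651. Book value $47,782.
Year 4: DB = ⌊$47,782 × 200%/9⌋ = $10,618; SL = ⌊$36,282/6⌋ = $6,047 → take DB $10,618. Book value $37,164.
Year 5: DB = ⌊$37,164 × 200%/9⌋ = $8,258; SL = ⌊$25,664/5⌋ = $5,132 → take DB $8,258. Book value $28,906.
Year 6: DB = ⌊$28,906 × 200%/9⌋ = $6,423; SL = ⌊$17,406/4⌋ = $4,351 → take DB $6,423. Book value $22,483.
Year 7: DB = ⌊$22,483 × 200%/9⌋ = $4,996; SL = ⌊$10,983/3⌋ = $3,661 → take DB $4,996. Book value $17,487.

$4,996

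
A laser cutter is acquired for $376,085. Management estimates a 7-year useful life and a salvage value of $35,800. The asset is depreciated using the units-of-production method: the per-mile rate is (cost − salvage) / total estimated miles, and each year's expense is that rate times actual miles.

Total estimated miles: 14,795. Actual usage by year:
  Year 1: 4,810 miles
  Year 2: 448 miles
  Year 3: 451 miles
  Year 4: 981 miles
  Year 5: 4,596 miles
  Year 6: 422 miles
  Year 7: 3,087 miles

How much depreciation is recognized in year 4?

Depreciable base = $376,085 − $35,800 = $340,285.
Rate = $340,285 / 14,795 miles = $23 per mile.
Year 1: 4,810 × $23 = $110,630. Book value $265,455.
Year 2: 448 × $23 = $10,304. Book value $255,151.
Year 3: 451 × $23 = $10,373. Book value $244,778.
Year 4: 981 × $23 = $22,563. Book value $222,215.

$22,563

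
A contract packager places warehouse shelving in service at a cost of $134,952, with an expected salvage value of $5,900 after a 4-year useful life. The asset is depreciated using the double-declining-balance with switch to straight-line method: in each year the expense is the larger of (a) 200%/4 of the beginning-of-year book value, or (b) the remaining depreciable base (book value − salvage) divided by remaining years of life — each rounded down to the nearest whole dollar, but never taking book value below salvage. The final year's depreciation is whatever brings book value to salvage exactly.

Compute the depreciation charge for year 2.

$33,738

Depreciable base = $134,952 − $5,900 = $129,052.
Year 1: DB = ⌊$134,952 × 200%/4⌋ = $67,476; SL = ⌊$129,052/4⌋ = $32,263 → take DB $67,476. Book value $67,476.
Year 2: DB = ⌊$67,476 × 200%/4⌋ = $33,738; SL = ⌊$61,576/3⌋ = $20,525 → take DB $33,738. Book value $33,738.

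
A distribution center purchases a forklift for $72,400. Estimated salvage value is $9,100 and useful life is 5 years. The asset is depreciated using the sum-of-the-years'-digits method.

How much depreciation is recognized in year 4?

Depreciable base = $72,400 − $9,100 = $63,300.
Sum of the years' digits = 5+4+3+2+1 = 15.
Year 1: $63,300 × 5/15 = $21,100. Book value $51,300.
Year 2: $63,300 × 4/15 = $16,880. Book value $34,420.
Year 3: $63,300 × 3/15 = $12,660. Book value $21,760.
Year 4: $63,300 × 2/15 = $8,440. Book value $13,320.

$8,440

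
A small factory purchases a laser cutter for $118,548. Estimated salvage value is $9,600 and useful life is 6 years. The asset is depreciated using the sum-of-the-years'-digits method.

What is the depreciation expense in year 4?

Depreciable base = $118,548 − $9,600 = $108,948.
Sum of the years' digits = 6+5+4+3+2+1 = 21.
Year 1: $108,948 × 6/21 = $31,128. Book value $87,420.
Year 2: $108,948 × 5/21 = $25,940. Book value $61,480.
Year 3: $108,948 × 4/21 = $20,752. Book value $40,728.
Year 4: $108,948 × 3/21 = $15,564. Book value $25,164.

$15,564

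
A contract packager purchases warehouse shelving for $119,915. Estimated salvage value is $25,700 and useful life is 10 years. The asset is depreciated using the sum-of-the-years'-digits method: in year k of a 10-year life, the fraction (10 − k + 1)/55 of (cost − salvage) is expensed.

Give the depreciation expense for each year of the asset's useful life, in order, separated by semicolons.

$17,130; $15,417; $13,704; $11,991; $10,278; $8,565; $6,852; $5,139; $3,426; $1,713

Depreciable base = $119,915 − $25,700 = $94,215.
Sum of the years' digits = 10+9+8+7+6+5+4+3+2+1 = 55.
Year 1: $94,215 × 10/55 = $17,130. Book value $102,785.
Year 2: $94,215 × 9/55 = $15,417. Book value $87,368.
Year 3: $94,215 × 8/55 = $13,704. Book value $73,664.
Year 4: $94,215 × 7/55 = $11,991. Book value $61,673.
Year 5: $94,215 × 6/55 = $10,278. Book value $51,395.
Year 6: $94,215 × 5/55 = $8,565. Book value $42,830.
Year 7: $94,215 × 4/55 = $6,852. Book value $35,978.
Year 8: $94,215 × 3/55 = $5,139. Book value $30,839.
Year 9: $94,215 × 2/55 = $3,426. Book value $27,413.
Year 10: $94,215 × 1/55 = $1,713. Book value $25,700.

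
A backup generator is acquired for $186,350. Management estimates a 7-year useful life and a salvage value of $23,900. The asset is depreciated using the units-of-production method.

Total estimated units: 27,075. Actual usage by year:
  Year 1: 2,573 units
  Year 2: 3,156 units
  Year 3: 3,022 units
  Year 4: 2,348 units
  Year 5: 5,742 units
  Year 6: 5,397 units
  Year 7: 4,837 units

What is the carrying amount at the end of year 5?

$85,304

Depreciable base = $186,350 − $23,900 = $162,450.
Rate = $162,450 / 27,075 units = $6 per unit.
Year 1: 2,573 × $6 = $15,438. Book value $170,912.
Year 2: 3,156 × $6 = $18,936. Book value $151,976.
Year 3: 3,022 × $6 = $18,132. Book value $133,844.
Year 4: 2,348 × $6 = $14,088. Book value $119,756.
Year 5: 5,742 × $6 = $34,452. Book value $85,304.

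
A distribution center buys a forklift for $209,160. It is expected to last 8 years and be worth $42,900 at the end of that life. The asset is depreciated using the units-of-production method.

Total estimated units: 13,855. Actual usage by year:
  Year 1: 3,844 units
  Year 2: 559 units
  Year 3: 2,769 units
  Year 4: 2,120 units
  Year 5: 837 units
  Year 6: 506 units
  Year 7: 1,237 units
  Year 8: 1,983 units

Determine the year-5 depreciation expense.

Depreciable base = $209,160 − $42,900 = $166,260.
Rate = $166,260 / 13,855 units = $12 per unit.
Year 1: 3,844 × $12 = $46,128. Book value $163,032.
Year 2: 559 × $12 = $6,708. Book value $156,324.
Year 3: 2,769 × $12 = $33,228. Book value $123,096.
Year 4: 2,120 × $12 = $25,440. Book value $97,656.
Year 5: 837 × $12 = $10,044. Book value $87,612.

$10,044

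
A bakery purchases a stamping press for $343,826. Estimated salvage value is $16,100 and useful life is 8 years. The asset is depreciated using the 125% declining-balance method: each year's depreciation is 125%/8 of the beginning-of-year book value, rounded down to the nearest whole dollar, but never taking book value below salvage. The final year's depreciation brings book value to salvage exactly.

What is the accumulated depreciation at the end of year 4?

Depreciable base = $343,826 − $16,100 = $327,726.
Year 1: ⌊$343,826 × 125%/8⌋ = $53,722. Book value $290,104.
Year 2: ⌊$290,104 × 125%/8⌋ = $45,328. Book value $244,776.
Year 3: ⌊$244,776 × 125%/8⌋ = $38,246. Book value $206,530.
Year 4: ⌊$206,530 × 125%/8⌋ = $32,270. Book value $174,260.
Accumulated through year 4 = $343,826 − $174,260 = $169,566.

$169,566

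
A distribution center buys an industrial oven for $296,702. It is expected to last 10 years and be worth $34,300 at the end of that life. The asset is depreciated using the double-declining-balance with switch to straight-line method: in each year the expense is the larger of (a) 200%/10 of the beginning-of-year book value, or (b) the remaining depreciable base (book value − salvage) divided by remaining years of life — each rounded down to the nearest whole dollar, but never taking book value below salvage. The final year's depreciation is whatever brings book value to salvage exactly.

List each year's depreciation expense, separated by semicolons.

$59,340; $47,472; $37,978; $30,382; $24,306; $19,444; $15,556; $12,444; $9,956; $5,524

Depreciable base = $296,702 − $34,300 = $262,402.
Year 1: DB = ⌊$296,702 × 200%/10⌋ = $59,340; SL = ⌊$262,402/10⌋ = $26,240 → take DB $59,340. Book value $237,362.
Year 2: DB = ⌊$237,362 × 200%/10⌋ = $47,472; SL = ⌊$203,062/9⌋ = $22,562 → take DB $47,472. Book value $189,890.
Year 3: DB = ⌊$189,890 × 200%/10⌋ = $37,978; SL = ⌊$155,590/8⌋ = $19,448 → take DB $37,978. Book value $151,912.
Year 4: DB = ⌊$151,912 × 200%/10⌋ = $30,382; SL = ⌊$117,612/7⌋ = $16,801 → take DB $30,382. Book value $121,530.
Year 5: DB = ⌊$121,530 × 200%/10⌋ = $24,306; SL = ⌊$87,230/6⌋ = $14,538 → take DB $24,306. Book value $97,224.
Year 6: DB = ⌊$97,224 × 200%/10⌋ = $19,444; SL = ⌊$62,924/5⌋ = $12,584 → take DB $19,444. Book value $77,780.
Year 7: DB = ⌊$77,780 × 200%/10⌋ = $15,556; SL = ⌊$43,480/4⌋ = $10,870 → take DB $15,556. Book value $62,224.
Year 8: DB = ⌊$62,224 × 200%/10⌋ = $12,444; SL = ⌊$27,924/3⌋ = $9,308 → take DB $12,444. Book value $49,780.
Year 9: DB = ⌊$49,780 × 200%/10⌋ = $9,956; SL = ⌊$15,480/2⌋ = $7,740 → take DB $9,956. Book value $39,824.
Year 10 (final): $39,824 − $34,300 = $5,524. Book value $34,300.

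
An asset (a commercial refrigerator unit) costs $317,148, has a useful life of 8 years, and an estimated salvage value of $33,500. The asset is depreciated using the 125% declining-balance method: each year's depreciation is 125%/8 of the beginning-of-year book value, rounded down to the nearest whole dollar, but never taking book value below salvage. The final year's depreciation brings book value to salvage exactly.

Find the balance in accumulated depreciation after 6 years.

$202,715

Depreciable base = $317,148 − $33,500 = $283,648.
Year 1: ⌊$317,148 × 125%/8⌋ = $49,554. Book value $267,594.
Year 2: ⌊$267,594 × 125%/8⌋ = $41,811. Book value $225,783.
Year 3: ⌊$225,783 × 125%/8⌋ = $35,278. Book value $190,505.
Year 4: ⌊$190,505 × 125%/8⌋ = $29,766. Book value $160,739.
Year 5: ⌊$160,739 × 125%/8⌋ = $25,115. Book value $135,624.
Year 6: ⌊$135,624 × 125%/8⌋ = $21,191. Book value $114,433.
Accumulated through year 6 = $317,148 − $114,433 = $202,715.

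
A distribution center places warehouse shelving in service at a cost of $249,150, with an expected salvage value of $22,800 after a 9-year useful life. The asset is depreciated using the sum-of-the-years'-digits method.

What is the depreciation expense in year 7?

Depreciable base = $249,150 − $22,800 = $226,350.
Sum of the years' digits = 9+8+7+6+5+4+3+2+1 = 45.
Year 1: $226,350 × 9/45 = $45,270. Book value $203,880.
Year 2: $226,350 × 8/45 = $40,240. Book value $163,640.
Year 3: $226,350 × 7/45 = $35,210. Book value $128,430.
Year 4: $226,350 × 6/45 = $30,180. Book value $98,250.
Year 5: $226,350 × 5/45 = $25,150. Book value $73,100.
Year 6: $226,350 × 4/45 = $20,120. Book value $52,980.
Year 7: $226,350 × 3/45 = $15,090. Book value $37,890.

$15,090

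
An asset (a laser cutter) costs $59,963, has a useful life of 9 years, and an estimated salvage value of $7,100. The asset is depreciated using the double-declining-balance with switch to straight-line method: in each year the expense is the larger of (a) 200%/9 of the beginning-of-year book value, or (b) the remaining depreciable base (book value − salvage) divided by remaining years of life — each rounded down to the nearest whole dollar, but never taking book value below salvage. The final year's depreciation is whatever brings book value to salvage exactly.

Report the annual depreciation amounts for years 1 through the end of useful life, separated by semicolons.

Depreciable base = $59,963 − $7,100 = $52,863.
Year 1: DB = ⌊$59,963 × 200%/9⌋ = $13,325; SL = ⌊$52,863/9⌋ = $5,873 → take DB $13,325. Book value $46,638.
Year 2: DB = ⌊$46,638 × 200%/9⌋ = $10,364; SL = ⌊$39,538/8⌋ = $4,942 → take DB $10,364. Book value $36,274.
Year 3: DB = ⌊$36,274 × 200%/9⌋ = $8,060; SL = ⌊$29,174/7⌋ = $4,167 → take DB $8,060. Book value $28,214.
Year 4: DB = ⌊$28,214 × 200%/9⌋ = $6,269; SL = ⌊$21,114/6⌋ = $3,519 → take DB $6,269. Book value $21,945.
Year 5: DB = ⌊$21,945 × 200%/9⌋ = $4,876; SL = ⌊$14,845/5⌋ = $2,969 → take DB $4,876. Book value $17,069.
Year 6: DB = ⌊$17,069 × 200%/9⌋ = $3,793; SL = ⌊$9,969/4⌋ = $2,492 → take DB $3,793. Book value $13,276.
Year 7: DB = ⌊$13,276 × 200%/9⌋ = $2,950; SL = ⌊$6,176/3⌋ = $2,058 → take DB $2,950. Book value $10,326.
Year 8: DB = ⌊$10,326 × 200%/9⌋ = $2,294; SL = ⌊$3,226/2⌋ = $1,613 → take DB $2,294. Book value $8,032.
Year 9 (final): $8,032 − $7,100 = $932. Book value $7,100.

$13,325; $10,364; $8,060; $6,269; $4,876; $3,793; $2,950; $2,294; $932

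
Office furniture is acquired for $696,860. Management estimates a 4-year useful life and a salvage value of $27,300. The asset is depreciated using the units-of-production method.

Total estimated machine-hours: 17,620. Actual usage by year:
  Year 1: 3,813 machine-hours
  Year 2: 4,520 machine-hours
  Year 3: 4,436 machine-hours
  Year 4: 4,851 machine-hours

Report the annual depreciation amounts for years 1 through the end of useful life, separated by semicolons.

$144,894; $171,760; $168,568; $184,338

Depreciable base = $696,860 − $27,300 = $669,560.
Rate = $669,560 / 17,620 machine-hours = $38 per machine-hour.
Year 1: 3,813 × $38 = $144,894. Book value $551,966.
Year 2: 4,520 × $38 = $171,760. Book value $380,206.
Year 3: 4,436 × $38 = $168,568. Book value $211,638.
Year 4: 4,851 × $38 = $184,338. Book value $27,300.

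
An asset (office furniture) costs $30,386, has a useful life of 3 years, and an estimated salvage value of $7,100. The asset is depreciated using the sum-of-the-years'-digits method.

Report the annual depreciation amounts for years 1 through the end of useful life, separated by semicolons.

$11,643; $7,762; $3,881

Depreciable base = $30,386 − $7,100 = $23,286.
Sum of the years' digits = 3+2+1 = 6.
Year 1: $23,286 × 3/6 = $11,643. Book value $18,743.
Year 2: $23,286 × 2/6 = $7,762. Book value $10,981.
Year 3: $23,286 × 1/6 = $3,881. Book value $7,100.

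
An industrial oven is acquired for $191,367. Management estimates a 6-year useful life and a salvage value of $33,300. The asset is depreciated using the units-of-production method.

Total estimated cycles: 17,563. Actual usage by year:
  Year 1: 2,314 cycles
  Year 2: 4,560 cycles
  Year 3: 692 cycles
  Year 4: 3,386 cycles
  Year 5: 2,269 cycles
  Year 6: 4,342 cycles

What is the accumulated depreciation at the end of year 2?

$61,866

Depreciable base = $191,367 − $33,300 = $158,067.
Rate = $158,067 / 17,563 cycles = $9 per cycle.
Year 1: 2,314 × $9 = $20,826. Book value $170,541.
Year 2: 4,560 × $9 = $41,040. Book value $129,501.
Accumulated through year 2 = $191,367 − $129,501 = $61,866.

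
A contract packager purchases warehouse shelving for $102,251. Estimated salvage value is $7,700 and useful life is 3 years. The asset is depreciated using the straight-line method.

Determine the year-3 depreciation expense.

Depreciable base = $102,251 − $7,700 = $94,551.
Annual expense = $94,551 / 3 = $31,517.

$31,517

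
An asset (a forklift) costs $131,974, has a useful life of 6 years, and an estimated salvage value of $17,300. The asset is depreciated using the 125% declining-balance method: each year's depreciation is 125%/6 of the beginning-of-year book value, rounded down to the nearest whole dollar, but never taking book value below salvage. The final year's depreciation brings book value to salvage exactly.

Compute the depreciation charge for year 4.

$13,642

Depreciable base = $131,974 − $17,300 = $114,674.
Year 1: ⌊$131,974 × 125%/6⌋ = $27,494. Book value $104,480.
Year 2: ⌊$104,480 × 125%/6⌋ = $21,766. Book value $82,714.
Year 3: ⌊$82,714 × 125%/6⌋ = $17,232. Book value $65,482.
Year 4: ⌊$65,482 × 125%/6⌋ = $13,642. Book value $51,840.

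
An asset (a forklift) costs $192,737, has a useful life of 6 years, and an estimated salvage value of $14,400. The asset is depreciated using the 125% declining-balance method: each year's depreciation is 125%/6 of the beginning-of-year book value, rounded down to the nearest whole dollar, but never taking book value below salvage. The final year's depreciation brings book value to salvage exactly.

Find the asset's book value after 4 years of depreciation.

$75,708

Depreciable base = $192,737 − $14,400 = $178,337.
Year 1: ⌊$192,737 × 125%/6⌋ = $40,153. Book value $152,584.
Year 2: ⌊$152,584 × 125%/6⌋ = $31,788. Book value $120,796.
Year 3: ⌊$120,796 × 125%/6⌋ = $25,165. Book value $95,631.
Year 4: ⌊$95,631 × 125%/6⌋ = $19,923. Book value $75,708.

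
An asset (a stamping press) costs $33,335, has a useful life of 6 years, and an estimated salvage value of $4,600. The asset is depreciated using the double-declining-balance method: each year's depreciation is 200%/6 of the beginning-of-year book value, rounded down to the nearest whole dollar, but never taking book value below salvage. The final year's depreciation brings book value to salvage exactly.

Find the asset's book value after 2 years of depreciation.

Depreciable base = $33,335 − $4,600 = $28,735.
Year 1: ⌊$33,335 × 200%/6⌋ = $11,111. Book value $22,224.
Year 2: ⌊$22,224 × 200%/6⌋ = $7,408. Book value $14,816.

$14,816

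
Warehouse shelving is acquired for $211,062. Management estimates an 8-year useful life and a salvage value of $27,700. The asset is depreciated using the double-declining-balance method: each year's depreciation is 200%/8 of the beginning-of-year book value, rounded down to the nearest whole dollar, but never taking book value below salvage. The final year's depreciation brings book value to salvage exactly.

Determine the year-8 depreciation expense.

$475

Depreciable base = $211,062 − $27,700 = $183,362.
Year 1: ⌊$211,062 × 200%/8⌋ = $52,765. Book value $158,297.
Year 2: ⌊$158,297 × 200%/8⌋ = $39,574. Book value $118,723.
Year 3: ⌊$118,723 × 200%/8⌋ = $29,680. Book value $89,043.
Year 4: ⌊$89,043 × 200%/8⌋ = $22,260. Book value $66,783.
Year 5: ⌊$66,783 × 200%/8⌋ = $16,695. Book value $50,088.
Year 6: ⌊$50,088 × 200%/8⌋ = $12,522. Book value $37,566.
Year 7: ⌊$37,566 × 200%/8⌋ = $9,391. Book value $28,175.
Year 8 (final): $28,175 − $27,700 = $475. Book value $27,700.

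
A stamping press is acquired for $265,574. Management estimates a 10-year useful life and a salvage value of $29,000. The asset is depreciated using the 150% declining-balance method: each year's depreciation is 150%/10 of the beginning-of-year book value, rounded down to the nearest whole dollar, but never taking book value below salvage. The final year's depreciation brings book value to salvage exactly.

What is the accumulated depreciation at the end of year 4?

$126,941

Depreciable base = $265,574 − $29,000 = $236,574.
Year 1: ⌊$265,574 × 150%/10⌋ = $39,836. Book value $225,738.
Year 2: ⌊$225,738 × 150%/10⌋ = $33,860. Book value $191,878.
Year 3: ⌊$191,878 × 150%/10⌋ = $28,781. Book value $163,097.
Year 4: ⌊$163,097 × 150%/10⌋ = $24,464. Book value $138,633.
Accumulated through year 4 = $265,574 − $138,633 = $126,941.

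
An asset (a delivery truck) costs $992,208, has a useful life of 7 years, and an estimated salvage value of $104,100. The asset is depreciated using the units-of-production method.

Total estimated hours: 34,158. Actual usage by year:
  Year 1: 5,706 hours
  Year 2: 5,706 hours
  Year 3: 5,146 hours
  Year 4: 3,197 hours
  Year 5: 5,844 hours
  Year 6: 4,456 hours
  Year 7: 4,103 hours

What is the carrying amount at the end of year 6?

$210,778

Depreciable base = $992,208 − $104,100 = $888,108.
Rate = $888,108 / 34,158 hours = $26 per hour.
Year 1: 5,706 × $26 = $148,356. Book value $843,852.
Year 2: 5,706 × $26 = $148,356. Book value $695,496.
Year 3: 5,146 × $26 = $133,796. Book value $561,700.
Year 4: 3,197 × $26 = $83,122. Book value $478,578.
Year 5: 5,844 × $26 = $151,944. Book value $326,634.
Year 6: 4,456 × $26 = $115,856. Book value $210,778.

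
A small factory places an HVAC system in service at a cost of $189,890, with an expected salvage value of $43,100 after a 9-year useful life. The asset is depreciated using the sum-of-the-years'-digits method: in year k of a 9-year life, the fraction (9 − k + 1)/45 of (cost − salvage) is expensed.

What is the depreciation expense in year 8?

Depreciable base = $189,890 − $43,100 = $146,790.
Sum of the years' digits = 9+8+7+6+5+4+3+2+1 = 45.
Year 1: $146,790 × 9/45 = $29,358. Book value $160,532.
Year 2: $146,790 × 8/45 = $26,096. Book value $134,436.
Year 3: $146,790 × 7/45 = $22,834. Book value $111,602.
Year 4: $146,790 × 6/45 = $19,572. Book value $92,030.
Year 5: $146,790 × 5/45 = $16,310. Book value $75,720.
Year 6: $146,790 × 4/45 = $13,048. Book value $62,672.
Year 7: $146,790 × 3/45 = $9,786. Book value $52,886.
Year 8: $146,790 × 2/45 = $6,524. Book value $46,362.

$6,524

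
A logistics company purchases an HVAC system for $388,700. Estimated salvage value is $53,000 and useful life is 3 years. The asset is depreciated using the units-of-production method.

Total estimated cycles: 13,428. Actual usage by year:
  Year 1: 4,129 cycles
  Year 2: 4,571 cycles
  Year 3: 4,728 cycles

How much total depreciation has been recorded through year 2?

$217,500

Depreciable base = $388,700 − $53,000 = $335,700.
Rate = $335,700 / 13,428 cycles = $25 per cycle.
Year 1: 4,129 × $25 = $103,225. Book value $285,475.
Year 2: 4,571 × $25 = $114,275. Book value $171,200.
Accumulated through year 2 = $388,700 − $171,200 = $217,500.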